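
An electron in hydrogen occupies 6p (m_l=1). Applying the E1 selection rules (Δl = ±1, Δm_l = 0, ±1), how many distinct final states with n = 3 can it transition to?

4

E1 requires Δl = ±1, so l_f ∈ {0, 2}; with 0 ≤ l_f ≤ n_f−1 = 2, the allowed l_f values are {0, 2}.
For l_f = 0: m_f ∈ {m_i−1, m_i, m_i+1} ∩ [−0, 0] = {0} → 1 state.
For l_f = 2: m_f ∈ {m_i−1, m_i, m_i+1} ∩ [−2, 2] = {0, 1, 2} → 3 states.
Total: 4.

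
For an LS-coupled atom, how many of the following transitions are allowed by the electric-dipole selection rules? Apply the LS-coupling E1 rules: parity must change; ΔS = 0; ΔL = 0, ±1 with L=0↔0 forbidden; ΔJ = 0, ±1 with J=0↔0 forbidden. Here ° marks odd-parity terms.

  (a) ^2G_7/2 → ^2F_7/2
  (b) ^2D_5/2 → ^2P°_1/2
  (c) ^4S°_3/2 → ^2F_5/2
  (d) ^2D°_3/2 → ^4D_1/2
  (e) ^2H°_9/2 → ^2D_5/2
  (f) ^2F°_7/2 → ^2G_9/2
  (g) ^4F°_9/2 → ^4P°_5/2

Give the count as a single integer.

1

(a) forbidden (parity fails)
(b) forbidden (ΔJ fails)
(c) forbidden (ΔS, ΔL fail)
(d) forbidden (ΔS fails)
(e) forbidden (ΔL, ΔJ fail)
(f) allowed
(g) forbidden (parity, ΔL, ΔJ fail)
Total allowed: 1 of 7.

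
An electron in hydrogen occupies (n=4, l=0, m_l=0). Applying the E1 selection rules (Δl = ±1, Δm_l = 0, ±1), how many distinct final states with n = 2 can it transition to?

3

E1 requires Δl = ±1, so l_f ∈ {-1, 1}; with 0 ≤ l_f ≤ n_f−1 = 1, the allowed l_f values are {1}.
For l_f = 1: m_f ∈ {m_i−1, m_i, m_i+1} ∩ [−1, 1] = {-1, 0, 1} → 3 states.
Total: 3.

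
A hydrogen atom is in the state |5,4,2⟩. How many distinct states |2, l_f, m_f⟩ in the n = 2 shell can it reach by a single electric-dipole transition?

E1 requires l_f ∈ {3, 5}, but neither lies in [0, 1], so no final state is reachable.
Total: 0.

0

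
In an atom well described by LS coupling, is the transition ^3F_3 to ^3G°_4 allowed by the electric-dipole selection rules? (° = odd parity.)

Parity must change: even → odd — ok.
ΔS = 0: S: 1 → 1 — ok.
ΔL = 0, ±1 (not L=0↔0): L: 3 → 4, ΔL = +1 — ok.
ΔJ = 0, ±1 (not J=0↔0): J: 3 → 4, ΔJ = +1 — ok.
All four E1 rules are satisfied.

allowed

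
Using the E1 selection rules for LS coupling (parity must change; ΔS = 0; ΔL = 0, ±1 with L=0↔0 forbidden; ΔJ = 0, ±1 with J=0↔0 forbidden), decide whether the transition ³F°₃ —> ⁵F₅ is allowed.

Initial level: S=1, L=3, J=3, parity odd. Final level: S=2, L=3, J=5, parity even.
Parity must change: odd → even — passes.
ΔS = 0: S: 1 → 2 — fails.
ΔL = 0, ±1 (not L=0↔0): L: 3 → 3, ΔL = +0 — passes.
ΔJ = 0, ±1 (not J=0↔0): J: 3 → 5, ΔJ = +2 — fails.
Rule(s) violated: ΔS, ΔJ.

forbidden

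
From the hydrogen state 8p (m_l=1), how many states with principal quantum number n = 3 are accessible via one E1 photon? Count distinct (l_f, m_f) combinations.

4

E1 requires Δl = ±1, so l_f ∈ {0, 2}; with 0 ≤ l_f ≤ n_f−1 = 2, the allowed l_f values are {0, 2}.
For l_f = 0: m_f ∈ {m_i−1, m_i, m_i+1} ∩ [−0, 0] = {0} → 1 state.
For l_f = 2: m_f ∈ {m_i−1, m_i, m_i+1} ∩ [−2, 2] = {0, 1, 2} → 3 states.
Total: 4.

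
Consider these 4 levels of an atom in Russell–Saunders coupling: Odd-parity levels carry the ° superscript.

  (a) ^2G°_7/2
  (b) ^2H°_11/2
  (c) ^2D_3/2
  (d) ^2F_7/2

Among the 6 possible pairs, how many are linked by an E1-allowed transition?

(a)–(b): forbidden (parity, ΔJ).
(a)–(c): forbidden (ΔL, ΔJ).
(a)–(d): allowed.
(b)–(c): forbidden (ΔL, ΔJ).
(b)–(d): forbidden (ΔL, ΔJ).
(c)–(d): forbidden (parity, ΔJ).
Allowed pairs: 1 of 6.

1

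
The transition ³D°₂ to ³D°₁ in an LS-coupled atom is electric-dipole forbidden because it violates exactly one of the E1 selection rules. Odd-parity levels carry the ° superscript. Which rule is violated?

Initial level: S=1, L=2, J=2, parity odd. Final level: S=1, L=2, J=1, parity odd.
Parity must change: odd → odd — fails.
ΔS = 0: S: 1 → 1 — passes.
ΔL = 0, ±1 (not L=0↔0): L: 2 → 2, ΔL = +0 — passes.
ΔJ = 0, ±1 (not J=0↔0): J: 2 → 1, ΔJ = -1 — passes.

parity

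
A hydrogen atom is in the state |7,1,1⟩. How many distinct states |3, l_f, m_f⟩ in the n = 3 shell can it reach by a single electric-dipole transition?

E1 requires Δl = ±1, so l_f ∈ {0, 2}; with 0 ≤ l_f ≤ n_f−1 = 2, the allowed l_f values are {0, 2}.
For l_f = 0: m_f ∈ {m_i−1, m_i, m_i+1} ∩ [−0, 0] = {0} → 1 state.
For l_f = 2: m_f ∈ {m_i−1, m_i, m_i+1} ∩ [−2, 2] = {0, 1, 2} → 3 states.
Total: 4.

4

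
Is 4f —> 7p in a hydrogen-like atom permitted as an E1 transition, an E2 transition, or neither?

Δl = 1 − 3 = -2; l_i + l_f = 4.
E1 (Δl = ±1): not satisfied.
E2 (Δl = 0,±2, l_i+l_f ≥ 2): satisfied.

E2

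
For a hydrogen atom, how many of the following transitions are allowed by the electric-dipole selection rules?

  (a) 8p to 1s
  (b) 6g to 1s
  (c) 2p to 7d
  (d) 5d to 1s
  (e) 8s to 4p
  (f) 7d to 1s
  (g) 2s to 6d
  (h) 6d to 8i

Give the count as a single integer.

(a) allowed
(b) forbidden — Δl = -4 (E1 requires Δl = ±1)
(c) allowed
(d) forbidden — Δl = -2 (E1 requires Δl = ±1)
(e) allowed
(f) forbidden — Δl = -2 (E1 requires Δl = ±1)
(g) forbidden — Δl = +2 (E1 requires Δl = ±1)
(h) forbidden — Δl = +4 (E1 requires Δl = ±1)
Total allowed: 3 of 8.

3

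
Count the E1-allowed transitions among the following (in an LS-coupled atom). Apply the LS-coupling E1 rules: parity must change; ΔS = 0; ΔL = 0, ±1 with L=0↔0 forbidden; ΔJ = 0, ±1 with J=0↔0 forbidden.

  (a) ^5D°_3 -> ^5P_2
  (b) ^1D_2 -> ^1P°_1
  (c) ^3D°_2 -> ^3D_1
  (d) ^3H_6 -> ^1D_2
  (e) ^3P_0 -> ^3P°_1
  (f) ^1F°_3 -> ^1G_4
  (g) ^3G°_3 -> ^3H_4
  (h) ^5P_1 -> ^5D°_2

7

(a) allowed
(b) allowed
(c) allowed
(d) forbidden (parity, ΔS, ΔL, ΔJ fail)
(e) allowed
(f) allowed
(g) allowed
(h) allowed
Total allowed: 7 of 8.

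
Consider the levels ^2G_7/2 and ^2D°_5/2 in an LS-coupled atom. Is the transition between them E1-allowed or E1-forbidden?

ΔS = 0: S: 1/2 → 1/2 — ✓.
ΔJ = 0, ±1 (not J=0↔0): J: 7/2 → 5/2, ΔJ = -1 — ✓.
Parity must change: even → odd — ✓.
ΔL = 0, ±1 (not L=0↔0): L: 4 → 2, ΔL = -2 — ✗.
Rule(s) violated: ΔL.

forbidden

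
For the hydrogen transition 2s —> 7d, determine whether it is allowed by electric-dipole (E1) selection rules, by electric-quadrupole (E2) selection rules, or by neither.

Δl = 2 − 0 = +2; l_i + l_f = 2.
E1 (Δl = ±1): not satisfied.
E2 (Δl = 0,±2, l_i+l_f ≥ 2): satisfied.

E2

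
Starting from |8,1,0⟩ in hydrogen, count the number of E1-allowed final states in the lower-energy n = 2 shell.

E1 requires Δl = ±1, so l_f ∈ {0, 2}; with 0 ≤ l_f ≤ n_f−1 = 1, the allowed l_f values are {0}.
For l_f = 0: m_f ∈ {m_i−1, m_i, m_i+1} ∩ [−0, 0] = {0} → 1 state.
Total: 1.

1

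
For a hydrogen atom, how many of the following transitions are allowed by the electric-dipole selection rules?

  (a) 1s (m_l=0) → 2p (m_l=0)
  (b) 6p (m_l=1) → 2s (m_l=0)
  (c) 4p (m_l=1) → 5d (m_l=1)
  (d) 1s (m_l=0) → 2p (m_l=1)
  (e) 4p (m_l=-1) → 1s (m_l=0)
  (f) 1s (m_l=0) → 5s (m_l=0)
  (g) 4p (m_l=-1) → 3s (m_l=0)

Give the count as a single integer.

6

(a) allowed
(b) allowed
(c) allowed
(d) allowed
(e) allowed
(f) forbidden — Δl = +0 (E1 requires Δl = ±1)
(g) allowed
Total allowed: 6 of 7.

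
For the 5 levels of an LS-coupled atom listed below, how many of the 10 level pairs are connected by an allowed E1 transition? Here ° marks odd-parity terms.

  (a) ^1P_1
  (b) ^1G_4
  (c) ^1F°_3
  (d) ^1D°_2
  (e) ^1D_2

4

(a)–(b): forbidden (parity, ΔL, ΔJ).
(a)–(c): forbidden (ΔL, ΔJ).
(a)–(d): allowed.
(a)–(e): forbidden (parity).
(b)–(c): allowed.
(b)–(d): forbidden (ΔL, ΔJ).
(b)–(e): forbidden (parity, ΔL, ΔJ).
(c)–(d): forbidden (parity).
(c)–(e): allowed.
(d)–(e): allowed.
Allowed pairs: 4 of 10.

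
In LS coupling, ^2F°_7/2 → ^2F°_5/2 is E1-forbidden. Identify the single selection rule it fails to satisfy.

parity

Parity must change: odd → odd — ✗.
ΔS = 0: S: 1/2 → 1/2 — ✓.
ΔL = 0, ±1 (not L=0↔0): L: 3 → 3, ΔL = +0 — ✓.
ΔJ = 0, ±1 (not J=0↔0): J: 7/2 → 5/2, ΔJ = -1 — ✓.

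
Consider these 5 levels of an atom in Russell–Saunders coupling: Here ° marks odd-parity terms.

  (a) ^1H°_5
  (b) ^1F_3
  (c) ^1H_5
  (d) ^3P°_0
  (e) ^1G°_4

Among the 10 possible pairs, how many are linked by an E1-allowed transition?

(a)–(b): forbidden (ΔL, ΔJ).
(a)–(c): allowed.
(a)–(d): forbidden (parity, ΔS, ΔL, ΔJ).
(a)–(e): forbidden (parity).
(b)–(c): forbidden (parity, ΔL, ΔJ).
(b)–(d): forbidden (ΔS, ΔL, ΔJ).
(b)–(e): allowed.
(c)–(d): forbidden (ΔS, ΔL, ΔJ).
(c)–(e): allowed.
(d)–(e): forbidden (parity, ΔS, ΔL, ΔJ).
Allowed pairs: 3 of 10.

3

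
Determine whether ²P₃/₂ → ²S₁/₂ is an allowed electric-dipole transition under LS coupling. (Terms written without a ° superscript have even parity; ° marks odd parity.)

Initial level: S=1/2, L=1, J=3/2, parity even. Final level: S=1/2, L=0, J=1/2, parity even.
ΔL = 0, ±1 (not L=0↔0): L: 1 → 0, ΔL = -1 — ✓.
ΔJ = 0, ±1 (not J=0↔0): J: 3/2 → 1/2, ΔJ = -1 — ✓.
ΔS = 0: S: 1/2 → 1/2 — ✓.
Parity must change: even → even — ✗.
Rule(s) violated: parity.

forbidden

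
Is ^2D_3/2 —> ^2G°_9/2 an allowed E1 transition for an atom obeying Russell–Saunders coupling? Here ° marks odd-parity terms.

forbidden

Parity must change: even → odd — ok.
ΔS = 0: S: 1/2 → 1/2 — ok.
ΔL = 0, ±1 (not L=0↔0): L: 2 → 4, ΔL = +2 — fails.
ΔJ = 0, ±1 (not J=0↔0): J: 3/2 → 9/2, ΔJ = +3 — fails.
Rule(s) violated: ΔL, ΔJ.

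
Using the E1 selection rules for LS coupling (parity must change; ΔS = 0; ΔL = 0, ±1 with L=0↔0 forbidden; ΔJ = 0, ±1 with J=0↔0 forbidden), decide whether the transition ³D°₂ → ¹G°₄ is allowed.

ΔS = 0: S: 1 → 0 — fails.
ΔJ = 0, ±1 (not J=0↔0): J: 2 → 4, ΔJ = +2 — fails.
Parity must change: odd → odd — fails.
ΔL = 0, ±1 (not L=0↔0): L: 2 → 4, ΔL = +2 — fails.
Rule(s) violated: parity, ΔS, ΔL, ΔJ.

forbidden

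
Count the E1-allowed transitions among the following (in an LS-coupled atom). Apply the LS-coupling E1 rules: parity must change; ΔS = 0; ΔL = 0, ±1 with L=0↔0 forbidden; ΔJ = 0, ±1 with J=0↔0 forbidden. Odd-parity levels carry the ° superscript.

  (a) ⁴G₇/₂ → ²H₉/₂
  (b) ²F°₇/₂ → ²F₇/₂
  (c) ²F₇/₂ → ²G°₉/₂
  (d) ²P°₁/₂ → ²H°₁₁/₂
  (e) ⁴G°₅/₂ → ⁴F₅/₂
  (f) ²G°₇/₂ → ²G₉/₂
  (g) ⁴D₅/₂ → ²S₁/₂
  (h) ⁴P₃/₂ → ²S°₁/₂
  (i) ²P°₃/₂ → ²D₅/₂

5

(a) forbidden (parity, ΔS fail)
(b) allowed
(c) allowed
(d) forbidden (parity, ΔL, ΔJ fail)
(e) allowed
(f) allowed
(g) forbidden (parity, ΔS, ΔL, ΔJ fail)
(h) forbidden (ΔS fails)
(i) allowed
Total allowed: 5 of 9.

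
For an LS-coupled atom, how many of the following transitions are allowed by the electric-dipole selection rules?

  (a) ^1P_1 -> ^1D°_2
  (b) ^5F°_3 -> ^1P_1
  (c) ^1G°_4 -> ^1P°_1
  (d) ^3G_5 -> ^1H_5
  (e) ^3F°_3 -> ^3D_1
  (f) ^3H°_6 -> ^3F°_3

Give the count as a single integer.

(a) allowed
(b) forbidden (ΔS, ΔL, ΔJ fail)
(c) forbidden (parity, ΔL, ΔJ fail)
(d) forbidden (parity, ΔS fail)
(e) forbidden (ΔJ fails)
(f) forbidden (parity, ΔL, ΔJ fail)
Total allowed: 1 of 6.

1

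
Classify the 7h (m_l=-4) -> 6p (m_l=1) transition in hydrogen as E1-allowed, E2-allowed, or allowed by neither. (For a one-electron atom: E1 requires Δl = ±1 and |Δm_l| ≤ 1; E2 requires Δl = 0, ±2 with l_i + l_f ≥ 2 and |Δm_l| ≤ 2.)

neither

Δl = 1 − 5 = -4; l_i + l_f = 6.
Δm_l = +5.
E1 (Δl = ±1, |Δm_l| ≤ 1): not satisfied.
E2 (Δl = 0,±2, l_i+l_f ≥ 2, |Δm_l| ≤ 2): not satisfied.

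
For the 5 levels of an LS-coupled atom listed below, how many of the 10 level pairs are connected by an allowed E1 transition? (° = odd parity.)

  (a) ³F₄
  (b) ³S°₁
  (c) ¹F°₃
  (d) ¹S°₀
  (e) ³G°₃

1

(a)–(b): forbidden (ΔL, ΔJ).
(a)–(c): forbidden (ΔS).
(a)–(d): forbidden (ΔS, ΔL, ΔJ).
(a)–(e): allowed.
(b)–(c): forbidden (parity, ΔS, ΔL, ΔJ).
(b)–(d): forbidden (parity, ΔS, ΔL).
(b)–(e): forbidden (parity, ΔL, ΔJ).
(c)–(d): forbidden (parity, ΔL, ΔJ).
(c)–(e): forbidden (parity, ΔS).
(d)–(e): forbidden (parity, ΔS, ΔL, ΔJ).
Allowed pairs: 1 of 10.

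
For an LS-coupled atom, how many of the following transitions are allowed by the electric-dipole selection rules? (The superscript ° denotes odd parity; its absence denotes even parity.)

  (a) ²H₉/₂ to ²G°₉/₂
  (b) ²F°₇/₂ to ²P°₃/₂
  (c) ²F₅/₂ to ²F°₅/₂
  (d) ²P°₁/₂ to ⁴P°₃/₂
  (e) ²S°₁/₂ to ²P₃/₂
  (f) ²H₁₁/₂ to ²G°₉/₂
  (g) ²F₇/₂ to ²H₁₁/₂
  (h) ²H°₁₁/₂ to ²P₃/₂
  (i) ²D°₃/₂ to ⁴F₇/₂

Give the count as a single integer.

4

(a) allowed
(b) forbidden (parity, ΔL, ΔJ fail)
(c) allowed
(d) forbidden (parity, ΔS fail)
(e) allowed
(f) allowed
(g) forbidden (parity, ΔL, ΔJ fail)
(h) forbidden (ΔL, ΔJ fail)
(i) forbidden (ΔS, ΔJ fail)
Total allowed: 4 of 9.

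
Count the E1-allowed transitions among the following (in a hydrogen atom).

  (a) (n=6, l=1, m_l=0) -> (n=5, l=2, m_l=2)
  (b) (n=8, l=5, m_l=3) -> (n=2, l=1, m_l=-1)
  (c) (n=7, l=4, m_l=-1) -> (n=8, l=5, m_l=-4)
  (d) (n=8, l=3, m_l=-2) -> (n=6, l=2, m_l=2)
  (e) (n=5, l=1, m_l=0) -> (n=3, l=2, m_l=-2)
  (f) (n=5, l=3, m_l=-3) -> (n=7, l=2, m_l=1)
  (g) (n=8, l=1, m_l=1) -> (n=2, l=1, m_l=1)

(a) forbidden — Δm_l = +2 (E1 requires Δm_l = 0, ±1)
(b) forbidden — Δl = -4 (E1 requires Δl = ±1); Δm_l = -4 (E1 requires Δm_l = 0, ±1)
(c) forbidden — Δm_l = -3 (E1 requires Δm_l = 0, ±1)
(d) forbidden — Δm_l = +4 (E1 requires Δm_l = 0, ±1)
(e) forbidden — Δm_l = -2 (E1 requires Δm_l = 0, ±1)
(f) forbidden — Δm_l = +4 (E1 requires Δm_l = 0, ±1)
(g) forbidden — Δl = +0 (E1 requires Δl = ±1)
Total allowed: 0 of 7.

0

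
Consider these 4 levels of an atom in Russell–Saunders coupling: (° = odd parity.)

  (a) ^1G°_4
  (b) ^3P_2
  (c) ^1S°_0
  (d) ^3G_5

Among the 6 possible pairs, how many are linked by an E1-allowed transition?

(a)–(b): forbidden (ΔS, ΔL, ΔJ).
(a)–(c): forbidden (parity, ΔL, ΔJ).
(a)–(d): forbidden (ΔS).
(b)–(c): forbidden (ΔS, ΔJ).
(b)–(d): forbidden (parity, ΔL, ΔJ).
(c)–(d): forbidden (ΔS, ΔL, ΔJ).
Allowed pairs: 0 of 6.

0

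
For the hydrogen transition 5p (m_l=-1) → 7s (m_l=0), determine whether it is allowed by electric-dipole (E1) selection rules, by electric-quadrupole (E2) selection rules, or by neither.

Δl = 0 − 1 = -1; l_i + l_f = 1.
Δm_l = +1.
E1 (Δl = ±1, |Δm_l| ≤ 1): satisfied.
E2 (Δl = 0,±2, l_i+l_f ≥ 2, |Δm_l| ≤ 2): not satisfied.

E1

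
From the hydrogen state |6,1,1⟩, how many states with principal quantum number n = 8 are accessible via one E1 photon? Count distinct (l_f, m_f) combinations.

E1 requires Δl = ±1, so l_f ∈ {0, 2}; with 0 ≤ l_f ≤ n_f−1 = 7, the allowed l_f values are {0, 2}.
For l_f = 0: m_f ∈ {m_i−1, m_i, m_i+1} ∩ [−0, 0] = {0} → 1 state.
For l_f = 2: m_f ∈ {m_i−1, m_i, m_i+1} ∩ [−2, 2] = {0, 1, 2} → 3 states.
Total: 4.

4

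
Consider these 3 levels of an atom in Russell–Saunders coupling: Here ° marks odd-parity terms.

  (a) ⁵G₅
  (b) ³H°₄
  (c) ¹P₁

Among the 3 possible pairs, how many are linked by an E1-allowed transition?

(a)–(b): forbidden (ΔS).
(a)–(c): forbidden (parity, ΔS, ΔL, ΔJ).
(b)–(c): forbidden (ΔS, ΔL, ΔJ).
Allowed pairs: 0 of 3.

0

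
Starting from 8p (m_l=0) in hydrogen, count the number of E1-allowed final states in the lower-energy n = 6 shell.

E1 requires Δl = ±1, so l_f ∈ {0, 2}; with 0 ≤ l_f ≤ n_f−1 = 5, the allowed l_f values are {0, 2}.
For l_f = 0: m_f ∈ {m_i−1, m_i, m_i+1} ∩ [−0, 0] = {0} → 1 state.
For l_f = 2: m_f ∈ {m_i−1, m_i, m_i+1} ∩ [−2, 2] = {-1, 0, 1} → 3 states.
Total: 4.

4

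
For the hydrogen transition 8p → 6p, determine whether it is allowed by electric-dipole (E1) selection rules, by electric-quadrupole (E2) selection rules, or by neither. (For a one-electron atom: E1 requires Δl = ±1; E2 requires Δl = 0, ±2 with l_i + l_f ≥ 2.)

E2

Δl = 1 − 1 = +0; l_i + l_f = 2.
E1 (Δl = ±1): not satisfied.
E2 (Δl = 0,±2, l_i+l_f ≥ 2): satisfied.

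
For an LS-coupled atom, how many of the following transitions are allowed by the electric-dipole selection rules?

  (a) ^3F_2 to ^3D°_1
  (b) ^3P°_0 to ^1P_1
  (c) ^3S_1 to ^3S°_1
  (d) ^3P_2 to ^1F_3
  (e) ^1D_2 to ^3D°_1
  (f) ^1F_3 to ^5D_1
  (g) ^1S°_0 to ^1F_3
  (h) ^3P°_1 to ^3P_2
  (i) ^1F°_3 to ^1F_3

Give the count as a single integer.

(a) allowed
(b) forbidden (ΔS fails)
(c) forbidden (ΔL fails)
(d) forbidden (parity, ΔS, ΔL fail)
(e) forbidden (ΔS fails)
(f) forbidden (parity, ΔS, ΔJ fail)
(g) forbidden (ΔL, ΔJ fail)
(h) allowed
(i) allowed
Total allowed: 3 of 9.

3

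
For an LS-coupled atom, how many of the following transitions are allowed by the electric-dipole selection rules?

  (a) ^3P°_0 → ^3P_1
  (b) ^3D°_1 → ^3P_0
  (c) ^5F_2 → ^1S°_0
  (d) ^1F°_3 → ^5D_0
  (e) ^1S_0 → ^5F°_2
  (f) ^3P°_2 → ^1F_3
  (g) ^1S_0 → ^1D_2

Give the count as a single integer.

2

(a) allowed
(b) allowed
(c) forbidden (ΔS, ΔL, ΔJ fail)
(d) forbidden (ΔS, ΔJ fail)
(e) forbidden (ΔS, ΔL, ΔJ fail)
(f) forbidden (ΔS, ΔL fail)
(g) forbidden (parity, ΔL, ΔJ fail)
Total allowed: 2 of 7.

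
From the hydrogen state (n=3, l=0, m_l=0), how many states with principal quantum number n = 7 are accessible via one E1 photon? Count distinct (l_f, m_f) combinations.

E1 requires Δl = ±1, so l_f ∈ {-1, 1}; with 0 ≤ l_f ≤ n_f−1 = 6, the allowed l_f values are {1}.
For l_f = 1: m_f ∈ {m_i−1, m_i, m_i+1} ∩ [−1, 1] = {-1, 0, 1} → 3 states.
Total: 3.

3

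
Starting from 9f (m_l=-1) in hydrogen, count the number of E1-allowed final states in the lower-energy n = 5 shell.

6

E1 requires Δl = ±1, so l_f ∈ {2, 4}; with 0 ≤ l_f ≤ n_f−1 = 4, the allowed l_f values are {2, 4}.
For l_f = 2: m_f ∈ {m_i−1, m_i, m_i+1} ∩ [−2, 2] = {-2, -1, 0} → 3 states.
For l_f = 4: m_f ∈ {m_i−1, m_i, m_i+1} ∩ [−4, 4] = {-2, -1, 0} → 3 states.
Total: 6.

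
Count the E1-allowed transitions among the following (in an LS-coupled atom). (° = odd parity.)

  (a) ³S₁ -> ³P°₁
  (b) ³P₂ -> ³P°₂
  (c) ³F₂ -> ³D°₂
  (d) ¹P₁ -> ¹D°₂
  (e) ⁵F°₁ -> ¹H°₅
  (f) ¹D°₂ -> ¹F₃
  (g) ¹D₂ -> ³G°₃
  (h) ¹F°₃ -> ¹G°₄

5

(a) allowed
(b) allowed
(c) allowed
(d) allowed
(e) forbidden (parity, ΔS, ΔL, ΔJ fail)
(f) allowed
(g) forbidden (ΔS, ΔL fail)
(h) forbidden (parity fails)
Total allowed: 5 of 8.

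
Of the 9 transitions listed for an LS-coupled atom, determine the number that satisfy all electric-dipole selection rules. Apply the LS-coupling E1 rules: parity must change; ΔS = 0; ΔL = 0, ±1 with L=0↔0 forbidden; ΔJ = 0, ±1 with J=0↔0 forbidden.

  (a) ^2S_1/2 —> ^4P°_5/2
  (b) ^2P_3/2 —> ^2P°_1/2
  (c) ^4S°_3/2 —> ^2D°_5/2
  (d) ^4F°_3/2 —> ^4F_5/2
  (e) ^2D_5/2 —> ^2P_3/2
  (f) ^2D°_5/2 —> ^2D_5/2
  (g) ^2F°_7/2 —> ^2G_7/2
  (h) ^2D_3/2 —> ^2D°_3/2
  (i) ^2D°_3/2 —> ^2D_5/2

6

(a) forbidden (ΔS, ΔJ fail)
(b) allowed
(c) forbidden (parity, ΔS, ΔL fail)
(d) allowed
(e) forbidden (parity fails)
(f) allowed
(g) allowed
(h) allowed
(i) allowed
Total allowed: 6 of 9.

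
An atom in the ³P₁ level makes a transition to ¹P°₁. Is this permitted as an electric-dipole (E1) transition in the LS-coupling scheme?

forbidden

Parity must change: even → odd — ok.
ΔS = 0: S: 1 → 0 — fails.
ΔL = 0, ±1 (not L=0↔0): L: 1 → 1, ΔL = +0 — ok.
ΔJ = 0, ±1 (not J=0↔0): J: 1 → 1, ΔJ = +0 — ok.
Rule(s) violated: ΔS.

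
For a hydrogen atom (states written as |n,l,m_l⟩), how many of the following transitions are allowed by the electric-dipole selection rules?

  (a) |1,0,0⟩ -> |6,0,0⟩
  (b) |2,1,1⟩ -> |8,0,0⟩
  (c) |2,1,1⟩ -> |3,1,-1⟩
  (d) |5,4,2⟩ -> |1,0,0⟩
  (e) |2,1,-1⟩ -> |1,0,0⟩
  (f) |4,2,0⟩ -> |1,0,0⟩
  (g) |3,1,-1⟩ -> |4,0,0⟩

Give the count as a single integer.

(a) forbidden — Δl = +0 (E1 requires Δl = ±1)
(b) allowed
(c) forbidden — Δl = +0 (E1 requires Δl = ±1); Δm_l = -2 (E1 requires Δm_l = 0, ±1)
(d) forbidden — Δl = -4 (E1 requires Δl = ±1); Δm_l = -2 (E1 requires Δm_l = 0, ±1)
(e) allowed
(f) forbidden — Δl = -2 (E1 requires Δl = ±1)
(g) allowed
Total allowed: 3 of 7.

3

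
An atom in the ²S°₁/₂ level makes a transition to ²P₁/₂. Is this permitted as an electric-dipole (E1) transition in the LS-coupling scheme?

allowed

Initial level: S=1/2, L=0, J=1/2, parity odd. Final level: S=1/2, L=1, J=1/2, parity even.
Parity must change: odd → even — ✓.
ΔS = 0: S: 1/2 → 1/2 — ✓.
ΔL = 0, ±1 (not L=0↔0): L: 0 → 1, ΔL = +1 — ✓.
ΔJ = 0, ±1 (not J=0↔0): J: 1/2 → 1/2, ΔJ = +0 — ✓.
All four E1 rules are satisfied.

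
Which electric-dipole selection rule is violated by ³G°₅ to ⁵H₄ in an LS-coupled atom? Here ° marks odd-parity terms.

the ΔS = 0 rule

ΔJ = 0, ±1 (not J=0↔0): J: 5 → 4, ΔJ = -1 — satisfied.
ΔS = 0: S: 1 → 2 — violated.
Parity must change: odd → even — satisfied.
ΔL = 0, ±1 (not L=0↔0): L: 4 → 5, ΔL = +1 — satisfied.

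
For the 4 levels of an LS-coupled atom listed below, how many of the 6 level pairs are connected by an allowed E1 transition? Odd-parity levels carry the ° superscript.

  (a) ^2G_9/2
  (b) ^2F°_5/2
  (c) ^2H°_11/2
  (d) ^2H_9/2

2

(a)–(b): forbidden (ΔJ).
(a)–(c): allowed.
(a)–(d): forbidden (parity).
(b)–(c): forbidden (parity, ΔL, ΔJ).
(b)–(d): forbidden (ΔL, ΔJ).
(c)–(d): allowed.
Allowed pairs: 2 of 6.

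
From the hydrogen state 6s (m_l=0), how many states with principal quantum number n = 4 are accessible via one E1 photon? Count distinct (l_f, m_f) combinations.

3

E1 requires Δl = ±1, so l_f ∈ {-1, 1}; with 0 ≤ l_f ≤ n_f−1 = 3, the allowed l_f values are {1}.
For l_f = 1: m_f ∈ {m_i−1, m_i, m_i+1} ∩ [−1, 1] = {-1, 0, 1} → 3 states.
Total: 3.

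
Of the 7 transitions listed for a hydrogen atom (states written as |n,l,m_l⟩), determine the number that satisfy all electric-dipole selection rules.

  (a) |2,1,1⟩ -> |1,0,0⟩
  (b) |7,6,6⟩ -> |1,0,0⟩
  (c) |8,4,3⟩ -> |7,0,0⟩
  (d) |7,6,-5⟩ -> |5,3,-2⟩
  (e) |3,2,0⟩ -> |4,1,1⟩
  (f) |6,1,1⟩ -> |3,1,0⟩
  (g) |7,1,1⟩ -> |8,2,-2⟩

2

(a) allowed
(b) forbidden — Δl = -6 (E1 requires Δl = ±1); Δm_l = -6 (E1 requires Δm_l = 0, ±1)
(c) forbidden — Δl = -4 (E1 requires Δl = ±1); Δm_l = -3 (E1 requires Δm_l = 0, ±1)
(d) forbidden — Δl = -3 (E1 requires Δl = ±1); Δm_l = +3 (E1 requires Δm_l = 0, ±1)
(e) allowed
(f) forbidden — Δl = +0 (E1 requires Δl = ±1)
(g) forbidden — Δm_l = -3 (E1 requires Δm_l = 0, ±1)
Total allowed: 2 of 7.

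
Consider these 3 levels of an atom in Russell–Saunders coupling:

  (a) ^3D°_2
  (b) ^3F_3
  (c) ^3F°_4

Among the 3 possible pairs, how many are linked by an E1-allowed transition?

2

(a)–(b): allowed.
(a)–(c): forbidden (parity, ΔJ).
(b)–(c): allowed.
Allowed pairs: 2 of 3.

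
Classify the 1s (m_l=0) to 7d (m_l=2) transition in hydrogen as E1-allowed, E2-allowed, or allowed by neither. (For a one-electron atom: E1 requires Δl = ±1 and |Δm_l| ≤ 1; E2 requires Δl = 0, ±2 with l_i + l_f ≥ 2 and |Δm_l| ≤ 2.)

E2

Δl = 2 − 0 = +2; l_i + l_f = 2.
Δm_l = +2.
E1 (Δl = ±1, |Δm_l| ≤ 1): not satisfied.
E2 (Δl = 0,±2, l_i+l_f ≥ 2, |Δm_l| ≤ 2): satisfied.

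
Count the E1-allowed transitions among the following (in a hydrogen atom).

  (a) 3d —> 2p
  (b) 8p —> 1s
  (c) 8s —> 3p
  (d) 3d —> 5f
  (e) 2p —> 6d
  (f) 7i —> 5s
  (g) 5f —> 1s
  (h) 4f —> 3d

6

(a) allowed
(b) allowed
(c) allowed
(d) allowed
(e) allowed
(f) forbidden — Δl = -6 (E1 requires Δl = ±1)
(g) forbidden — Δl = -3 (E1 requires Δl = ±1)
(h) allowed
Total allowed: 6 of 8.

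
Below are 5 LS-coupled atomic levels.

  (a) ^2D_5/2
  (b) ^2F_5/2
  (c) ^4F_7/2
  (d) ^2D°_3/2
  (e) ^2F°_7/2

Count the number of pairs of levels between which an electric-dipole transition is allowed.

4

(a)–(b): forbidden (parity).
(a)–(c): forbidden (parity, ΔS).
(a)–(d): allowed.
(a)–(e): allowed.
(b)–(c): forbidden (parity, ΔS).
(b)–(d): allowed.
(b)–(e): allowed.
(c)–(d): forbidden (ΔS, ΔJ).
(c)–(e): forbidden (ΔS).
(d)–(e): forbidden (parity, ΔJ).
Allowed pairs: 4 of 10.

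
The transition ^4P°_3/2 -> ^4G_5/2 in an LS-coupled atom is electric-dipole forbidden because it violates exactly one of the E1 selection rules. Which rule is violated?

Parity must change: odd → even — satisfied.
ΔS = 0: S: 3/2 → 3/2 — satisfied.
ΔL = 0, ±1 (not L=0↔0): L: 1 → 4, ΔL = +3 — violated.
ΔJ = 0, ±1 (not J=0↔0): J: 3/2 → 5/2, ΔJ = +1 — satisfied.

the ΔL = 0, ±1 rule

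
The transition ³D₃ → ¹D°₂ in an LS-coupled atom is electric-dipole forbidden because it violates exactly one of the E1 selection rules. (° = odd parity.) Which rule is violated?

the ΔS = 0 rule

Initial level: S=1, L=2, J=3, parity even. Final level: S=0, L=2, J=2, parity odd.
Parity must change: even → odd — passes.
ΔS = 0: S: 1 → 0 — fails.
ΔL = 0, ±1 (not L=0↔0): L: 2 → 2, ΔL = +0 — passes.
ΔJ = 0, ±1 (not J=0↔0): J: 3 → 2, ΔJ = -1 — passes.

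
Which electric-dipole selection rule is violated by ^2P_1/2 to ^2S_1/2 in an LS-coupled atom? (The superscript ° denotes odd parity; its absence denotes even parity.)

Initial level: S=1/2, L=1, J=1/2, parity even. Final level: S=1/2, L=0, J=1/2, parity even.
ΔL = 0, ±1 (not L=0↔0): L: 1 → 0, ΔL = -1 — passes.
Parity must change: even → even — fails.
ΔS = 0: S: 1/2 → 1/2 — passes.
ΔJ = 0, ±1 (not J=0↔0): J: 1/2 → 1/2, ΔJ = +0 — passes.

parity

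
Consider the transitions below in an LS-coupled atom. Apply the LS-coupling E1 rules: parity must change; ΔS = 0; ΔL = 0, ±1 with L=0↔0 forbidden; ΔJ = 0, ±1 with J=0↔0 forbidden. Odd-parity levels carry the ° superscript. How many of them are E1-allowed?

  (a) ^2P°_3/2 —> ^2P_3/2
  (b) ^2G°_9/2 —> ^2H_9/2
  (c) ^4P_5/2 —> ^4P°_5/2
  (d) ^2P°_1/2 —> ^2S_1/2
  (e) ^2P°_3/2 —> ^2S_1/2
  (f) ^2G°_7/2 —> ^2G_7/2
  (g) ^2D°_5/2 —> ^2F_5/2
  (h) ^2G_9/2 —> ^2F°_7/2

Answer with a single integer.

8

(a) allowed
(b) allowed
(c) allowed
(d) allowed
(e) allowed
(f) allowed
(g) allowed
(h) allowed
Total allowed: 8 of 8.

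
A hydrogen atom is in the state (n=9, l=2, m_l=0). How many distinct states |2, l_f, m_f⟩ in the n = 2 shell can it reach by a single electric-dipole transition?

3

E1 requires Δl = ±1, so l_f ∈ {1, 3}; with 0 ≤ l_f ≤ n_f−1 = 1, the allowed l_f values are {1}.
For l_f = 1: m_f ∈ {m_i−1, m_i, m_i+1} ∩ [−1, 1] = {-1, 0, 1} → 3 states.
Total: 3.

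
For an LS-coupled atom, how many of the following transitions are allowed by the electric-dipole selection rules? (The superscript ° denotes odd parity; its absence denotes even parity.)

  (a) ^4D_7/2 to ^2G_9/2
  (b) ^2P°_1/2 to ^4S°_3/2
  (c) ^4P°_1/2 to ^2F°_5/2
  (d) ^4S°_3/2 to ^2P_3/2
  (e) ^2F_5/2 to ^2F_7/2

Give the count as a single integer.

(a) forbidden (parity, ΔS, ΔL fail)
(b) forbidden (parity, ΔS fail)
(c) forbidden (parity, ΔS, ΔL, ΔJ fail)
(d) forbidden (ΔS fails)
(e) forbidden (parity fails)
Total allowed: 0 of 5.

0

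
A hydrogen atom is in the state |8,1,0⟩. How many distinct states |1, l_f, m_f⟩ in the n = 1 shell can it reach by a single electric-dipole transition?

1

E1 requires Δl = ±1, so l_f ∈ {0, 2}; with 0 ≤ l_f ≤ n_f−1 = 0, the allowed l_f values are {0}.
For l_f = 0: m_f ∈ {m_i−1, m_i, m_i+1} ∩ [−0, 0] = {0} → 1 state.
Total: 1.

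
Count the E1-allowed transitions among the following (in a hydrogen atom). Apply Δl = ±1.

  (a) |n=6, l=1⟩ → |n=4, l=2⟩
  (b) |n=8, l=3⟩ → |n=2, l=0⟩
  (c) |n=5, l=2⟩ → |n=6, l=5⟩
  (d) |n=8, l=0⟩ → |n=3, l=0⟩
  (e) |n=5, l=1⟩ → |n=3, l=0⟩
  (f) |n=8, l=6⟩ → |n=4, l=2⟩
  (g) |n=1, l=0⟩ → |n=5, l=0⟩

2

(a) allowed
(b) forbidden — Δl = -3 (E1 requires Δl = ±1)
(c) forbidden — Δl = +3 (E1 requires Δl = ±1)
(d) forbidden — Δl = +0 (E1 requires Δl = ±1)
(e) allowed
(f) forbidden — Δl = -4 (E1 requires Δl = ±1)
(g) forbidden — Δl = +0 (E1 requires Δl = ±1)
Total allowed: 2 of 7.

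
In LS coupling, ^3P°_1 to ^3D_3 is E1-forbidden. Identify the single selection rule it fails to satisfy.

the ΔJ = 0, ±1 rule

Initial level: S=1, L=1, J=1, parity odd. Final level: S=1, L=2, J=3, parity even.
Parity must change: odd → even — passes.
ΔS = 0: S: 1 → 1 — passes.
ΔL = 0, ±1 (not L=0↔0): L: 1 → 2, ΔL = +1 — passes.
ΔJ = 0, ±1 (not J=0↔0): J: 1 → 3, ΔJ = +2 — fails.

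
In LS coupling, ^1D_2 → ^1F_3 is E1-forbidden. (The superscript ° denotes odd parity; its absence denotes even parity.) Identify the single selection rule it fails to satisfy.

Initial level: S=0, L=2, J=2, parity even. Final level: S=0, L=3, J=3, parity even.
Parity must change: even → even — fails.
ΔS = 0: S: 0 → 0 — passes.
ΔL = 0, ±1 (not L=0↔0): L: 2 → 3, ΔL = +1 — passes.
ΔJ = 0, ±1 (not J=0↔0): J: 2 → 3, ΔJ = +1 — passes.

parity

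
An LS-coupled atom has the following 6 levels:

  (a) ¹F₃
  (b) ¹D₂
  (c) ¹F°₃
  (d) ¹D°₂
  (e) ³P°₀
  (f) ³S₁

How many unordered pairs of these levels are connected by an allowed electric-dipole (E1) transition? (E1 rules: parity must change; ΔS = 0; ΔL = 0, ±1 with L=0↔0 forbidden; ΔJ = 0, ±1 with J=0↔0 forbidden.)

5

(a)–(b): forbidden (parity).
(a)–(c): allowed.
(a)–(d): allowed.
(a)–(e): forbidden (ΔS, ΔL, ΔJ).
(a)–(f): forbidden (parity, ΔS, ΔL, ΔJ).
(b)–(c): allowed.
(b)–(d): allowed.
(b)–(e): forbidden (ΔS, ΔJ).
(b)–(f): forbidden (parity, ΔS, ΔL).
(c)–(d): forbidden (parity).
(c)–(e): forbidden (parity, ΔS, ΔL, ΔJ).
(c)–(f): forbidden (ΔS, ΔL, ΔJ).
(d)–(e): forbidden (parity, ΔS, ΔJ).
(d)–(f): forbidden (ΔS, ΔL).
(e)–(f): allowed.
Allowed pairs: 5 of 15.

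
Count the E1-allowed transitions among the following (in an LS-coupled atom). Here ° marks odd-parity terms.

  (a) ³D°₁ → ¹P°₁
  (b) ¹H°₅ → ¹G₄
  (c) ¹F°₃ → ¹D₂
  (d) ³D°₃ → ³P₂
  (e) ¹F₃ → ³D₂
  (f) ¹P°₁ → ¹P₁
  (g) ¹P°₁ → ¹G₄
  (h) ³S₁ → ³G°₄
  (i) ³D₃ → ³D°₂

(a) forbidden (parity, ΔS fail)
(b) allowed
(c) allowed
(d) allowed
(e) forbidden (parity, ΔS fail)
(f) allowed
(g) forbidden (ΔL, ΔJ fail)
(h) forbidden (ΔL, ΔJ fail)
(i) allowed
Total allowed: 5 of 9.

5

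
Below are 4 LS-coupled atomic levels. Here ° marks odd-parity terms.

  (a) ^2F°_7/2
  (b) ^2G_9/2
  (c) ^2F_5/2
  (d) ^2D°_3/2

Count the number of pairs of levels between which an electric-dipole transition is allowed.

(a)–(b): allowed.
(a)–(c): allowed.
(a)–(d): forbidden (parity, ΔJ).
(b)–(c): forbidden (parity, ΔJ).
(b)–(d): forbidden (ΔL, ΔJ).
(c)–(d): allowed.
Allowed pairs: 3 of 6.

3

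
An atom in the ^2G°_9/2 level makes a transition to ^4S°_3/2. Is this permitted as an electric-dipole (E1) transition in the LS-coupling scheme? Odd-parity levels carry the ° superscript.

forbidden

Parity must change: odd → odd — fails.
ΔS = 0: S: 1/2 → 3/2 — fails.
ΔL = 0, ±1 (not L=0↔0): L: 4 → 0, ΔL = -4 — fails.
ΔJ = 0, ±1 (not J=0↔0): J: 9/2 → 3/2, ΔJ = -3 — fails.
Rule(s) violated: parity, ΔS, ΔL, ΔJ.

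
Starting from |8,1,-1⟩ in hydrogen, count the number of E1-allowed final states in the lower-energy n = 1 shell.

1

E1 requires Δl = ±1, so l_f ∈ {0, 2}; with 0 ≤ l_f ≤ n_f−1 = 0, the allowed l_f values are {0}.
For l_f = 0: m_f ∈ {m_i−1, m_i, m_i+1} ∩ [−0, 0] = {0} → 1 state.
Total: 1.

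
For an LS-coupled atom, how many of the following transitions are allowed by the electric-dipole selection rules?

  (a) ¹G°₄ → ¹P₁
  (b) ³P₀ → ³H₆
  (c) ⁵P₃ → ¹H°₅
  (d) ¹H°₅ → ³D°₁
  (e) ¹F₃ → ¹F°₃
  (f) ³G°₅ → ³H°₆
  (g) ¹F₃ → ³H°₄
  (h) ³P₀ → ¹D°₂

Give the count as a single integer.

(a) forbidden (ΔL, ΔJ fail)
(b) forbidden (parity, ΔL, ΔJ fail)
(c) forbidden (ΔS, ΔL, ΔJ fail)
(d) forbidden (parity, ΔS, ΔL, ΔJ fail)
(e) allowed
(f) forbidden (parity fails)
(g) forbidden (ΔS, ΔL fail)
(h) forbidden (ΔS, ΔJ fail)
Total allowed: 1 of 8.

1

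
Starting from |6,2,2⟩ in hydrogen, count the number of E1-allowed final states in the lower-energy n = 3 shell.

1

E1 requires Δl = ±1, so l_f ∈ {1, 3}; with 0 ≤ l_f ≤ n_f−1 = 2, the allowed l_f values are {1}.
For l_f = 1: m_f ∈ {m_i−1, m_i, m_i+1} ∩ [−1, 1] = {1} → 1 state.
Total: 1.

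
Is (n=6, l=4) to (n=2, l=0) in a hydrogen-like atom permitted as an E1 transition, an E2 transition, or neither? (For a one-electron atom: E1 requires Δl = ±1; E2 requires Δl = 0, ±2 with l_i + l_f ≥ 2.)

neither

Δl = 0 − 4 = -4; l_i + l_f = 4.
E1 (Δl = ±1): not satisfied.
E2 (Δl = 0,±2, l_i+l_f ≥ 2): not satisfied.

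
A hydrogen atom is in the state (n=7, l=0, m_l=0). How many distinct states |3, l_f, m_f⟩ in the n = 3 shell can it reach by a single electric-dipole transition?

3

E1 requires Δl = ±1, so l_f ∈ {-1, 1}; with 0 ≤ l_f ≤ n_f−1 = 2, the allowed l_f values are {1}.
For l_f = 1: m_f ∈ {m_i−1, m_i, m_i+1} ∩ [−1, 1] = {-1, 0, 1} → 3 states.
Total: 3.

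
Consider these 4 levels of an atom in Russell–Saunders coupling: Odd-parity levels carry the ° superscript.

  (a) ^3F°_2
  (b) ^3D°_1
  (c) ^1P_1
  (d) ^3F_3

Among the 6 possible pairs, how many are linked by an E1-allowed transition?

(a)–(b): forbidden (parity).
(a)–(c): forbidden (ΔS, ΔL).
(a)–(d): allowed.
(b)–(c): forbidden (ΔS).
(b)–(d): forbidden (ΔJ).
(c)–(d): forbidden (parity, ΔS, ΔL, ΔJ).
Allowed pairs: 1 of 6.

1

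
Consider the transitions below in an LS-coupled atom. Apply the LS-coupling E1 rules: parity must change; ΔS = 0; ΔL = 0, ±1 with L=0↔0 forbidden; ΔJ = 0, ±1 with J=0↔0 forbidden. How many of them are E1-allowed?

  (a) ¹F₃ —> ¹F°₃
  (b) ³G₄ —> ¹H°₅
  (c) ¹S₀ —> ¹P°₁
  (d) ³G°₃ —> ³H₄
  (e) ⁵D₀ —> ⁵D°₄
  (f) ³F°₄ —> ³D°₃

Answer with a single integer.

3

(a) allowed
(b) forbidden (ΔS fails)
(c) allowed
(d) allowed
(e) forbidden (ΔJ fails)
(f) forbidden (parity fails)
Total allowed: 3 of 6.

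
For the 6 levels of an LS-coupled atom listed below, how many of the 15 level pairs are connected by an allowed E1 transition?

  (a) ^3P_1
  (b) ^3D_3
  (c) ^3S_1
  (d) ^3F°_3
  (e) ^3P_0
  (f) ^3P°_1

4

(a)–(b): forbidden (parity, ΔJ).
(a)–(c): forbidden (parity).
(a)–(d): forbidden (ΔL, ΔJ).
(a)–(e): forbidden (parity).
(a)–(f): allowed.
(b)–(c): forbidden (parity, ΔL, ΔJ).
(b)–(d): allowed.
(b)–(e): forbidden (parity, ΔJ).
(b)–(f): forbidden (ΔJ).
(c)–(d): forbidden (ΔL, ΔJ).
(c)–(e): forbidden (parity).
(c)–(f): allowed.
(d)–(e): forbidden (ΔL, ΔJ).
(d)–(f): forbidden (parity, ΔL, ΔJ).
(e)–(f): allowed.
Allowed pairs: 4 of 15.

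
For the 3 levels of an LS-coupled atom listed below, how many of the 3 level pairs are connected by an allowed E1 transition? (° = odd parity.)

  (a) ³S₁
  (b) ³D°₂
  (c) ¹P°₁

(a)–(b): forbidden (ΔL).
(a)–(c): forbidden (ΔS).
(b)–(c): forbidden (parity, ΔS).
Allowed pairs: 0 of 3.

0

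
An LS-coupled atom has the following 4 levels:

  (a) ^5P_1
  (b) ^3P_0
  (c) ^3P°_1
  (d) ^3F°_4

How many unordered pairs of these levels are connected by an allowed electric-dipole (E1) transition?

1

(a)–(b): forbidden (parity, ΔS).
(a)–(c): forbidden (ΔS).
(a)–(d): forbidden (ΔS, ΔL, ΔJ).
(b)–(c): allowed.
(b)–(d): forbidden (ΔL, ΔJ).
(c)–(d): forbidden (parity, ΔL, ΔJ).
Allowed pairs: 1 of 6.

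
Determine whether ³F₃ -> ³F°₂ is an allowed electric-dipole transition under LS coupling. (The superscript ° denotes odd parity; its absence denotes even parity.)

Initial level: S=1, L=3, J=3, parity even. Final level: S=1, L=3, J=2, parity odd.
Parity must change: even → odd — passes.
ΔS = 0: S: 1 → 1 — passes.
ΔL = 0, ±1 (not L=0↔0): L: 3 → 3, ΔL = +0 — passes.
ΔJ = 0, ±1 (not J=0↔0): J: 3 → 2, ΔJ = -1 — passes.
All four E1 rules are satisfied.

allowed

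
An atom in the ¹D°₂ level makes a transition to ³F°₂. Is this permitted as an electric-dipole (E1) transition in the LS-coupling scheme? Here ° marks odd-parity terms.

Parity must change: odd → odd — ✗.
ΔS = 0: S: 0 → 1 — ✗.
ΔL = 0, ±1 (not L=0↔0): L: 2 → 3, ΔL = +1 — ✓.
ΔJ = 0, ±1 (not J=0↔0): J: 2 → 2, ΔJ = +0 — ✓.
Rule(s) violated: parity, ΔS.

forbidden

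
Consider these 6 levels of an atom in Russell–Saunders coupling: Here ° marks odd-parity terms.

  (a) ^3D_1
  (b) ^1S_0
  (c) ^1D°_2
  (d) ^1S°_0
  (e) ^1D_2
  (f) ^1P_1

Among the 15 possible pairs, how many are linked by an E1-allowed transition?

(a)–(b): forbidden (parity, ΔS, ΔL).
(a)–(c): forbidden (ΔS).
(a)–(d): forbidden (ΔS, ΔL).
(a)–(e): forbidden (parity, ΔS).
(a)–(f): forbidden (parity, ΔS).
(b)–(c): forbidden (ΔL, ΔJ).
(b)–(d): forbidden (ΔL, ΔJ).
(b)–(e): forbidden (parity, ΔL, ΔJ).
(b)–(f): forbidden (parity).
(c)–(d): forbidden (parity, ΔL, ΔJ).
(c)–(e): allowed.
(c)–(f): allowed.
(d)–(e): forbidden (ΔL, ΔJ).
(d)–(f): allowed.
(e)–(f): forbidden (parity).
Allowed pairs: 3 of 15.

3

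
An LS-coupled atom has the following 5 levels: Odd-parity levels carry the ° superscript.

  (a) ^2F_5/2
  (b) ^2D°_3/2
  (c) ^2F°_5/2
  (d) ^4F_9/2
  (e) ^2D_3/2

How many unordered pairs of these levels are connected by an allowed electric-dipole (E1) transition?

4

(a)–(b): allowed.
(a)–(c): allowed.
(a)–(d): forbidden (parity, ΔS, ΔJ).
(a)–(e): forbidden (parity).
(b)–(c): forbidden (parity).
(b)–(d): forbidden (ΔS, ΔJ).
(b)–(e): allowed.
(c)–(d): forbidden (ΔS, ΔJ).
(c)–(e): allowed.
(d)–(e): forbidden (parity, ΔS, ΔJ).
Allowed pairs: 4 of 10.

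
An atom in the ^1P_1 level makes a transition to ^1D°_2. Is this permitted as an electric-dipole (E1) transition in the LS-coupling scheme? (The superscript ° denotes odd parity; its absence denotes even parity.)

Parity must change: even → odd — ✓.
ΔS = 0: S: 0 → 0 — ✓.
ΔL = 0, ±1 (not L=0↔0): L: 1 → 2, ΔL = +1 — ✓.
ΔJ = 0, ±1 (not J=0↔0): J: 1 → 2, ΔJ = +1 — ✓.
All four E1 rules are satisfied.

allowed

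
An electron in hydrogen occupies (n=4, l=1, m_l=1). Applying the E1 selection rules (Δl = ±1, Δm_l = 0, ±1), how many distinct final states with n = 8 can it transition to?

E1 requires Δl = ±1, so l_f ∈ {0, 2}; with 0 ≤ l_f ≤ n_f−1 = 7, the allowed l_f values are {0, 2}.
For l_f = 0: m_f ∈ {m_i−1, m_i, m_i+1} ∩ [−0, 0] = {0} → 1 state.
For l_f = 2: m_f ∈ {m_i−1, m_i, m_i+1} ∩ [−2, 2] = {0, 1, 2} → 3 states.
Total: 4.

4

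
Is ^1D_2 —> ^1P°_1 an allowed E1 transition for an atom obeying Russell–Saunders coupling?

allowed

Parity must change: even → odd — passes.
ΔS = 0: S: 0 → 0 — passes.
ΔL = 0, ±1 (not L=0↔0): L: 2 → 1, ΔL = -1 — passes.
ΔJ = 0, ±1 (not J=0↔0): J: 2 → 1, ΔJ = -1 — passes.
All four E1 rules are satisfied.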